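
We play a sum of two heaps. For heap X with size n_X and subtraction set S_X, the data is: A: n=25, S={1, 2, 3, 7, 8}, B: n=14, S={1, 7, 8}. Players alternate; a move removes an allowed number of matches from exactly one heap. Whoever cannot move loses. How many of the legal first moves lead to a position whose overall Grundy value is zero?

2

Heap A, S = {1, 2, 3, 7, 8}:
n :  0  1  2  3  4  5  6  7  8  9 10 11 12 13 14 15 16 17 18 19 20 21 22 23 24 25
G :  0  1  2  3  0  1  2  3  4  0  1  2  3  0  1  2  3  4  0  1  2  3  0  1  2  3
G_A(25) = 3.
Heap B, S = {1, 7, 8}:
n :  0  1  2  3  4  5  6  7  8  9 10 11 12 13 14
G :  0  1  0  1  0  1  0  1  2  3  2  3  2  3  2
G_B(14) = 2.
Combined Grundy value = 3 ⊕ 2 = 1.
A winning move leaves total XOR = 0, i.e. changes one component's Grundy value g to g ⊕ X where X is the current total.
Heap A: need g' = 3⊕1 = 2. Options: 25−1→G=2, 25−2→G=1, 25−3→G=0, 25−7→G=0, 25−8→G=4. Hits: 1.
Heap B: need g' = 2⊕1 = 3. Options: 14−1→G=3, 14−7→G=1, 14−8→G=0. Hits: 1.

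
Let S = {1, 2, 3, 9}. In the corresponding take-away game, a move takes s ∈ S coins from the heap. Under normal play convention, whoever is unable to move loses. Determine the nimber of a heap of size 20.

n :  0  1  2  3  4  5  6  7  8  9 10 11 12 13 14 15 16 17 18 19 20
G :  0  1  2  3  0  1  2  3  0  1  2  3  0  1  2  3  0  1  2  3  0

0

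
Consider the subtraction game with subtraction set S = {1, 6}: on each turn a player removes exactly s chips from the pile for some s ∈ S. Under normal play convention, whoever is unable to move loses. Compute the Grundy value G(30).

n :  0  1  2  3  4  5  6  7  8  9 10 11 12 13 14 15 16 17 18 19 20 21 22 23 24 25 26 27 28 29 30
G :  0  1  0  1  0  1  2  0  1  0  1  0  1  2  0  1  0  1  0  1  2  0  1  0  1  0  1  2  0  1  0

0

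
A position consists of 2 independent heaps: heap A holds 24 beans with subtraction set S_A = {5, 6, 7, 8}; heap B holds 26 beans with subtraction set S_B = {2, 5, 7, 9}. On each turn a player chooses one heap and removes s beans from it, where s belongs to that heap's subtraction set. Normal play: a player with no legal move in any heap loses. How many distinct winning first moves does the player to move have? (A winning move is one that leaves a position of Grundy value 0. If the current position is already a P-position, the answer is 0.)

3

Heap A, S = {5, 6, 7, 8}:
G(0) = 0
G(1) = mex{} = 0
G(2) = mex{} = 0
G(3) = mex{} = 0
G(4) = mex{} = 0
G(5) = mex{0} = 1
G(6) = mex{0,0} = 1
G(7) = mex{0,0,0} = 1
G(8) = mex{0,0,0,0} = 1
G(9) = mex{0,0,0,0} = 1
G(10) = mex{1,0,0,0} = 2
G(11) = mex{1,1,0,0} = 2
G(12) = mex{1,1,1,0} = 2
G(13) = mex{1,1,1,1} = 0
G(14) = mex{1,1,1,1} = 0
G(15) = mex{2,1,1,1} = 0
G(16) = mex{2,2,1,1} = 0
G(17) = mex{2,2,2,1} = 0
G(18) = mex{0,2,2,2} = 1
G(19) = mex{0,0,2,2} = 1
G(20) = mex{0,0,0,2} = 1
G(21) = mex{0,0,0,0} = 1
G(22) = mex{0,0,0,0} = 1
G(23) = mex{1,0,0,0} = 2
G(24) = mex{1,1,0,0} = 2
G_A(24) = 2.
Heap B, S = {2, 5, 7, 9}:
n :  0  1  2  3  4  5  6  7  8  9 10 11 12 13 14 15 16 17 18 19 20 21 22 23 24 25 26
G :  0  0  1  1  0  2  1  3  2  2  3  3  0  4  1  0  0  1  1  2  2  3  3  2  4  3  0
G_B(26) = 0.
Combined Grundy value = 2 ⊕ 0 = 2.
A winning move leaves total XOR = 0, i.e. changes one component's Grundy value g to g ⊕ X where X is the current total.
Heap A: need g' = 2⊕2 = 0. Options: 24−5→G=1, 24−6→G=1, 24−7→G=0, 24−8→G=0. Hits: 2.
Heap B: need g' = 0⊕2 = 2. Options: 26−2→G=4, 26−5→G=3, 26−7→G=2, 26−9→G=1. Hits: 1.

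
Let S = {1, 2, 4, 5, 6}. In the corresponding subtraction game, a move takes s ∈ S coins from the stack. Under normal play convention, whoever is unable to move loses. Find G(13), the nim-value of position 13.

G(0) = 0
G(1) = mex{0} = 1
G(2) = mex{1,0} = 2
G(3) = mex{2,1} = 0
G(4) = mex{0,2,0} = 1
G(5) = mex{1,0,1,0} = 2
G(6) = mex{2,1,2,1,0} = 3
G(7) = mex{3,2,0,2,1} = 4
G(8) = mex{4,3,1,0,2} = 5
G(9) = mex{5,4,2,1,0} = 3
G(10) = mex{3,5,3,2,1} = 0
G(11) = mex{0,3,4,3,2} = 1
G(12) = mex{1,0,5,4,3} = 2
G(13) = mex{2,1,3,5,4} = 0

0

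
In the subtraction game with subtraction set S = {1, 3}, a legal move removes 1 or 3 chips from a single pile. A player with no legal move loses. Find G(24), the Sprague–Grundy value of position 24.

0

G(0) = 0
G(1) = mex{0} = 1
G(2) = mex{1} = 0
G(3) = mex{0,0} = 1
G(4) = mex{1,1} = 0
G(5) = mex{0,0} = 1
G(6) = mex{1,1} = 0
G(7) = mex{0,0} = 1
G(8) = mex{1,1} = 0
G(9) = mex{0,0} = 1
G(10) = mex{1,1} = 0
G(11) = mex{0,0} = 1
G(12) = mex{1,1} = 0
G(13) = mex{0,0} = 1
G(14) = mex{1,1} = 0
G(15) = mex{0,0} = 1
G(16) = mex{1,1} = 0
G(17) = mex{0,0} = 1
G(18) = mex{1,1} = 0
G(19) = mex{0,0} = 1
G(20) = mex{1,1} = 0
G(21) = mex{0,0} = 1
G(22) = mex{1,1} = 0
G(23) = mex{0,0} = 1
G(24) = mex{1,1} = 0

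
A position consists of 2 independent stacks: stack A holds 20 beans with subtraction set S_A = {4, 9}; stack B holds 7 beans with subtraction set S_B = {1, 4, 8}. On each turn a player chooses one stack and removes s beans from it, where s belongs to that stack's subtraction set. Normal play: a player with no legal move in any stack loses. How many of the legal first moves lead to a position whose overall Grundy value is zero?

Stack A, S = {4, 9}:
n :  0  1  2  3  4  5  6  7  8  9 10 11 12 13 14 15 16 17 18 19 20
G :  0  0  0  0  1  1  1  1  0  2  2  2  1  0  0  0  0  1  1  1  1
G_A(20) = 1.
Stack B, S = {1, 4, 8}:
G(0) = 0
G(1) = mex{0} = 1
G(2) = mex{1} = 0
G(3) = mex{0} = 1
G(4) = mex{1,0} = 2
G(5) = mex{2,1} = 0
G(6) = mex{0,0} = 1
G(7) = mex{1,1} = 0
G_B(7) = 0.
Combined Grundy value = 1 ⊕ 0 = 1.
A winning move leaves total XOR = 0, i.e. changes one component's Grundy value g to g ⊕ X where X is the current total.
Stack A: need g' = 1⊕1 = 0. Options: 20−4→G=0, 20−9→G=2. Hits: 1.
Stack B: need g' = 0⊕1 = 1. Options: 7−1→G=1, 7−4→G=1. Hits: 2.

3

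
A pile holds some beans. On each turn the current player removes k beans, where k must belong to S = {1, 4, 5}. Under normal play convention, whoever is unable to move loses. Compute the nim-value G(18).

0

G(0) = 0
G(1) = mex{0} = 1
G(2) = mex{1} = 0
G(3) = mex{0} = 1
G(4) = mex{1,0} = 2
G(5) = mex{2,1,0} = 3
G(6) = mex{3,0,1} = 2
G(7) = mex{2,1,0} = 3
G(8) = mex{3,2,1} = 0
G(9) = mex{0,3,2} = 1
G(10) = mex{1,2,3} = 0
G(11) = mex{0,3,2} = 1
G(12) = mex{1,0,3} = 2
G(13) = mex{2,1,0} = 3
G(14) = mex{3,0,1} = 2
G(15) = mex{2,1,0} = 3
G(16) = mex{3,2,1} = 0
G(17) = mex{0,3,2} = 1
G(18) = mex{1,2,3} = 0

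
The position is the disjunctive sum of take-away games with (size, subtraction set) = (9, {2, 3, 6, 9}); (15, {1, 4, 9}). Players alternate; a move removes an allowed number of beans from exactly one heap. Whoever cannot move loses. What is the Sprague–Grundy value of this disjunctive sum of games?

Heap A, S = {2, 3, 6, 9}:
G(0) = 0
G(1) = mex{} = 0
G(2) = mex{0} = 1
G(3) = mex{0,0} = 1
G(4) = mex{1,0} = 2
G(5) = mex{1,1} = 0
G(6) = mex{2,1,0} = 3
G(7) = mex{0,2,0} = 1
G(8) = mex{3,0,1} = 2
G(9) = mex{1,3,1,0} = 2
G_A(9) = 2.
Heap B, S = {1, 4, 9}:
n :  0  1  2  3  4  5  6  7  8  9 10 11 12 13 14 15
G :  0  1  0  1  2  0  1  0  1  2  0  1  0  1  2  0
G_B(15) = 0.
Combined Grundy value = 2 ⊕ 0 = 2.

2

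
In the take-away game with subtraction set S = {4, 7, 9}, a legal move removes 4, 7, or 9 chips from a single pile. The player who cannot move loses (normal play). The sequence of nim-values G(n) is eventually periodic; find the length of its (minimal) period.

n :  0  1  2  3  4  5  6  7  8  9 10 11 12 13 14 15 16 17 18 19 20 21 22 23 24 25 26 27
G :  0  0  0  0  1  1  1  1  2  2  2  2  3  0  0  0  0  1  1  1  1  2  2  2  2  3  0  0
G(n+13) = G(n) holds for n = 0,…,8 (a full window of length max(S) = 9), so the sequence is purely periodic with period 13.

13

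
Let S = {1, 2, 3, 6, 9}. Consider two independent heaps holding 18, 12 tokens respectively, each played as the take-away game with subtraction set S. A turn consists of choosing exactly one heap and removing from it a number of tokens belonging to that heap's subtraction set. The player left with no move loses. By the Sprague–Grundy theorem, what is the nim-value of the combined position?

2

All heaps use S = {1, 2, 3, 6, 9}:
G(0) = 0
G(1) = mex{0} = 1
G(2) = mex{1,0} = 2
G(3) = mex{2,1,0} = 3
G(4) = mex{3,2,1} = 0
G(5) = mex{0,3,2} = 1
G(6) = mex{1,0,3,0} = 2
G(7) = mex{2,1,0,1} = 3
G(8) = mex{3,2,1,2} = 0
G(9) = mex{0,3,2,3,0} = 1
G(10) = mex{1,0,3,0,1} = 2
G(11) = mex{2,1,0,1,2} = 3
G(12) = mex{3,2,1,2,3} = 0
G(13) = mex{0,3,2,3,0} = 1
G(14) = mex{1,0,3,0,1} = 2
G(15) = mex{2,1,0,1,2} = 3
G(16) = mex{3,2,1,2,3} = 0
G(17) = mex{0,3,2,3,0} = 1
G(18) = mex{1,0,3,0,1} = 2
Heap A: G(18) = 2.
Heap B: G(12) = 0.
Combined Grundy value = 2 ⊕ 0 = 2.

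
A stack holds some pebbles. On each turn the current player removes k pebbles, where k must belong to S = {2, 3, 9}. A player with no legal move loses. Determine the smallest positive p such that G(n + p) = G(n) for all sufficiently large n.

11

G(0) = 0
G(1) = mex{} = 0
G(2) = mex{0} = 1
G(3) = mex{0,0} = 1
G(4) = mex{1,0} = 2
G(5) = mex{1,1} = 0
G(6) = mex{2,1} = 0
G(7) = mex{0,2} = 1
G(8) = mex{0,0} = 1
G(9) = mex{1,0,0} = 2
G(10) = mex{1,1,0} = 2
G(11) = mex{2,1,1} = 0
G(12) = mex{2,2,1} = 0
G(13) = mex{0,2,2} = 1
G(14) = mex{0,0,0} = 1
G(15) = mex{1,0,0} = 2
G(16) = mex{1,1,1} = 0
G(17) = mex{2,1,1} = 0
G(18) = mex{0,2,2} = 1
G(19) = mex{0,0,2} = 1
G(20) = mex{1,0,0} = 2
G(21) = mex{1,1,0} = 2
G(22) = mex{2,1,1} = 0
G(23) = mex{2,2,1} = 0
G(n+11) = G(n) holds for n = 0,…,8 (a full window of length max(S) = 9), so the sequence is purely periodic with period 11.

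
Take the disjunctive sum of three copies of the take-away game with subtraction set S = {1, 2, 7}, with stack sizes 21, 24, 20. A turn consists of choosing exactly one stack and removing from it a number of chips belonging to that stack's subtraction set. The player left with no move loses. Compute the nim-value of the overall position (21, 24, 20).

2

All stacks use S = {1, 2, 7}:
G(0) = 0
G(1) = mex{0} = 1
G(2) = mex{1,0} = 2
G(3) = mex{2,1} = 0
G(4) = mex{0,2} = 1
G(5) = mex{1,0} = 2
G(6) = mex{2,1} = 0
G(7) = mex{0,2,0} = 1
G(8) = mex{1,0,1} = 2
G(9) = mex{2,1,2} = 0
G(10) = mex{0,2,0} = 1
G(11) = mex{1,0,1} = 2
G(12) = mex{2,1,2} = 0
G(13) = mex{0,2,0} = 1
G(14) = mex{1,0,1} = 2
G(15) = mex{2,1,2} = 0
G(16) = mex{0,2,0} = 1
G(17) = mex{1,0,1} = 2
G(18) = mex{2,1,2} = 0
G(19) = mex{0,2,0} = 1
G(20) = mex{1,0,1} = 2
G(21) = mex{2,1,2} = 0
G(22) = mex{0,2,0} = 1
G(23) = mex{1,0,1} = 2
G(24) = mex{2,1,2} = 0
Stack A: G(21) = 0.
Stack B: G(24) = 0.
Stack C: G(20) = 2.
Combined Grundy value = 0 ⊕ 0 ⊕ 2 = 2.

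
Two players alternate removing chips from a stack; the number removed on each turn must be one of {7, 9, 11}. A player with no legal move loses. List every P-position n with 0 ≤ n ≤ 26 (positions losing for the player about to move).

n :  0  1  2  3  4  5  6  7  8  9 10 11 12 13 14 15 16 17 18 19 20 21 22 23 24 25 26
G :  0  0  0  0  0  0  0  1  1  1  1  1  1  1  2  2  2  2  0  0  0  0  0  0  0  1  1
P-positions are exactly the n with G(n) = 0.

0, 1, 2, 3, 4, 5, 6, 18, 19, 20, 21, 22, 23, 24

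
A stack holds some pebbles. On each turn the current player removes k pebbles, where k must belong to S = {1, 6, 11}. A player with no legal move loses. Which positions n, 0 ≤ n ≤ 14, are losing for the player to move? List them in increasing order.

G(0) = 0
G(1) = mex{0} = 1
G(2) = mex{1} = 0
G(3) = mex{0} = 1
G(4) = mex{1} = 0
G(5) = mex{0} = 1
G(6) = mex{1,0} = 2
G(7) = mex{2,1} = 0
G(8) = mex{0,0} = 1
G(9) = mex{1,1} = 0
G(10) = mex{0,0} = 1
G(11) = mex{1,1,0} = 2
G(12) = mex{2,2,1} = 0
G(13) = mex{0,0,0} = 1
G(14) = mex{1,1,1} = 0
P-positions are exactly the n with G(n) = 0.

0, 2, 4, 7, 9, 12, 14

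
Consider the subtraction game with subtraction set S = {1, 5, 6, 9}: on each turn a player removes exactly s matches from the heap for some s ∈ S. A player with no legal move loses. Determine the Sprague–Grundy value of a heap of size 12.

0

n :  0  1  2  3  4  5  6  7  8  9 10 11 12
G :  0  1  0  1  0  1  2  3  2  3  2  3  0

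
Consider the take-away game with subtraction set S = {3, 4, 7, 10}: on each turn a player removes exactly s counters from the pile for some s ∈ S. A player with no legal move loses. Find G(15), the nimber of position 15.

n :  0  1  2  3  4  5  6  7  8  9 10 11 12 13 14 15
G :  0  0  0  1  1  1  2  2  2  3  3  3  4  0  0  0

0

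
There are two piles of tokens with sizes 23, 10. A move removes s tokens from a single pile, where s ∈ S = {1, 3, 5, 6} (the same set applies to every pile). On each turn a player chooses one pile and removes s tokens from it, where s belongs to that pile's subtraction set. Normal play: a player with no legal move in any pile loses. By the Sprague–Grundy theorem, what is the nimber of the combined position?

All piles use S = {1, 3, 5, 6}:
G(0) = 0
G(1) = mex{0} = 1
G(2) = mex{1} = 0
G(3) = mex{0,0} = 1
G(4) = mex{1,1} = 0
G(5) = mex{0,0,0} = 1
G(6) = mex{1,1,1,0} = 2
G(7) = mex{2,0,0,1} = 3
G(8) = mex{3,1,1,0} = 2
G(9) = mex{2,2,0,1} = 3
G(10) = mex{3,3,1,0} = 2
G(11) = mex{2,2,2,1} = 0
G(12) = mex{0,3,3,2} = 1
G(13) = mex{1,2,2,3} = 0
G(14) = mex{0,0,3,2} = 1
G(15) = mex{1,1,2,3} = 0
G(16) = mex{0,0,0,2} = 1
G(17) = mex{1,1,1,0} = 2
G(18) = mex{2,0,0,1} = 3
G(19) = mex{3,1,1,0} = 2
G(20) = mex{2,2,0,1} = 3
G(21) = mex{3,3,1,0} = 2
G(22) = mex{2,2,2,1} = 0
G(23) = mex{0,3,3,2} = 1
Pile A: G(23) = 1.
Pile B: G(10) = 2.
Combined Grundy value = 1 ⊕ 2 = 3.

3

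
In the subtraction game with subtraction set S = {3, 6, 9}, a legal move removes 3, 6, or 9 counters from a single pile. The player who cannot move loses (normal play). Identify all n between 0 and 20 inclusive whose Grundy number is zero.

G(0) = 0
G(1) = mex{} = 0
G(2) = mex{} = 0
G(3) = mex{0} = 1
G(4) = mex{0} = 1
G(5) = mex{0} = 1
G(6) = mex{1,0} = 2
G(7) = mex{1,0} = 2
G(8) = mex{1,0} = 2
G(9) = mex{2,1,0} = 3
G(10) = mex{2,1,0} = 3
G(11) = mex{2,1,0} = 3
G(12) = mex{3,2,1} = 0
G(13) = mex{3,2,1} = 0
G(14) = mex{3,2,1} = 0
G(15) = mex{0,3,2} = 1
G(16) = mex{0,3,2} = 1
G(17) = mex{0,3,2} = 1
G(18) = mex{1,0,3} = 2
G(19) = mex{1,0,3} = 2
G(20) = mex{1,0,3} = 2
P-positions are exactly the n with G(n) = 0.

0, 1, 2, 12, 13, 14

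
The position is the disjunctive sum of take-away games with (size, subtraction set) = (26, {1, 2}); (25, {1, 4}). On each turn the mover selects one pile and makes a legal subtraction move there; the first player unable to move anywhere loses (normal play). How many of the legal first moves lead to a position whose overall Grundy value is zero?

Pile A, S = {1, 2}:
n :  0  1  2  3  4  5  6  7  8  9 10 11 12 13 14 15 16 17 18 19 20 21 22 23 24 25 26
G :  0  1  2  0  1  2  0  1  2  0  1  2  0  1  2  0  1  2  0  1  2  0  1  2  0  1  2
G_A(26) = 2.
Pile B, S = {1, 4}:
G(0) = 0
G(1) = mex{0} = 1
G(2) = mex{1} = 0
G(3) = mex{0} = 1
G(4) = mex{1,0} = 2
G(5) = mex{2,1} = 0
G(6) = mex{0,0} = 1
G(7) = mex{1,1} = 0
G(8) = mex{0,2} = 1
G(9) = mex{1,0} = 2
G(10) = mex{2,1} = 0
G(11) = mex{0,0} = 1
G(12) = mex{1,1} = 0
G(13) = mex{0,2} = 1
G(14) = mex{1,0} = 2
G(15) = mex{2,1} = 0
G(16) = mex{0,0} = 1
G(17) = mex{1,1} = 0
G(18) = mex{0,2} = 1
G(19) = mex{1,0} = 2
G(20) = mex{2,1} = 0
G(21) = mex{0,0} = 1
G(22) = mex{1,1} = 0
G(23) = mex{0,2} = 1
G(24) = mex{1,0} = 2
G(25) = mex{2,1} = 0
G_B(25) = 0.
Combined Grundy value = 2 ⊕ 0 = 2.
A winning move leaves total XOR = 0, i.e. changes one component's Grundy value g to g ⊕ X where X is the current total.
Pile A: need g' = 2⊕2 = 0. Options: 26−1→G=1, 26−2→G=0. Hits: 1.
Pile B: need g' = 0⊕2 = 2. Options: 25−1→G=2, 25−4→G=1. Hits: 1.

2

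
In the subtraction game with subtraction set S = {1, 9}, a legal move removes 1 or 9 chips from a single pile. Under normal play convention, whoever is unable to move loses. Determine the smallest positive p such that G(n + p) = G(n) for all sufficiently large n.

G(0) = 0
G(1) = mex{0} = 1
G(2) = mex{1} = 0
G(3) = mex{0} = 1
G(4) = mex{1} = 0
G(5) = mex{0} = 1
G(6) = mex{1} = 0
G(7) = mex{0} = 1
G(8) = mex{1} = 0
G(9) = mex{0,0} = 1
G(10) = mex{1,1} = 0
G(11) = mex{0,0} = 1
G(12) = mex{1,1} = 0
G(13) = mex{0,0} = 1
G(14) = mex{1,1} = 0
G(n+2) = G(n) holds for n = 0,…,8 (a full window of length max(S) = 9), so the sequence is purely periodic with period 2.

2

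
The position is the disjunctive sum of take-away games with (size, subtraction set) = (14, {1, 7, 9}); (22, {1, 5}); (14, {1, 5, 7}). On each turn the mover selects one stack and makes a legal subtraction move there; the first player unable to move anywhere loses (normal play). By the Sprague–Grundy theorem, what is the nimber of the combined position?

0

Stack A, S = {1, 7, 9}:
n :  0  1  2  3  4  5  6  7  8  9 10 11 12 13 14
G :  0  1  0  1  0  1  0  1  0  1  0  1  0  1  0
G_A(14) = 0.
Stack B, S = {1, 5}:
G(0) = 0
G(1) = mex{0} = 1
G(2) = mex{1} = 0
G(3) = mex{0} = 1
G(4) = mex{1} = 0
G(5) = mex{0,0} = 1
G(6) = mex{1,1} = 0
G(7) = mex{0,0} = 1
G(8) = mex{1,1} = 0
G(9) = mex{0,0} = 1
G(10) = mex{1,1} = 0
G(11) = mex{0,0} = 1
G(12) = mex{1,1} = 0
G(13) = mex{0,0} = 1
G(14) = mex{1,1} = 0
G(15) = mex{0,0} = 1
G(16) = mex{1,1} = 0
G(17) = mex{0,0} = 1
G(18) = mex{1,1} = 0
G(19) = mex{0,0} = 1
G(20) = mex{1,1} = 0
G(21) = mex{0,0} = 1
G(22) = mex{1,1} = 0
G_B(22) = 0.
Stack C, S = {1, 5, 7}:
n :  0  1  2  3  4  5  6  7  8  9 10 11 12 13 14
G :  0  1  0  1  0  1  0  1  0  1  0  1  0  1  0
G_C(14) = 0.
Combined Grundy value = 0 ⊕ 0 ⊕ 0 = 0.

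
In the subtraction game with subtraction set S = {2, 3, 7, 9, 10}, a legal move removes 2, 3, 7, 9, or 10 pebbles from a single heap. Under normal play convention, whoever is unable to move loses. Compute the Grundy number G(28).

3

n :  0  1  2  3  4  5  6  7  8  9 10 11 12 13 14 15 16 17 18 19 20 21 22 23 24 25 26 27 28
G :  0  0  1  1  2  0  0  1  1  2  2  3  3  4  4  2  3  0  0  1  1  2  0  0  1  1  2  2  3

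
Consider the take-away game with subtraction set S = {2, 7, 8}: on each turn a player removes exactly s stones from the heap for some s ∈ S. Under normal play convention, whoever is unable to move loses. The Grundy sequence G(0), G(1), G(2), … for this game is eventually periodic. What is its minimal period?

G(0) = 0
G(1) = mex{} = 0
G(2) = mex{0} = 1
G(3) = mex{0} = 1
G(4) = mex{1} = 0
G(5) = mex{1} = 0
G(6) = mex{0} = 1
G(7) = mex{0,0} = 1
G(8) = mex{1,0,0} = 2
G(9) = mex{1,1,0} = 2
G(10) = mex{2,1,1} = 0
G(11) = mex{2,0,1} = 3
G(12) = mex{0,0,0} = 1
G(13) = mex{3,1,0} = 2
G(14) = mex{1,1,1} = 0
G(15) = mex{2,2,1} = 0
G(16) = mex{0,2,2} = 1
G(17) = mex{0,0,2} = 1
G(18) = mex{1,3,0} = 2
G(19) = mex{1,1,3} = 0
G(20) = mex{2,2,1} = 0
G(21) = mex{0,0,2} = 1
G(22) = mex{0,0,0} = 1
G(23) = mex{1,1,0} = 2
G(24) = mex{1,1,1} = 0
G(25) = mex{2,2,1} = 0
G(26) = mex{0,0,2} = 1
From n = 12 onward G(n+5) = G(n); since this holds over max(S) = 8 consecutive positions the period is 5 (pre-period 12).

5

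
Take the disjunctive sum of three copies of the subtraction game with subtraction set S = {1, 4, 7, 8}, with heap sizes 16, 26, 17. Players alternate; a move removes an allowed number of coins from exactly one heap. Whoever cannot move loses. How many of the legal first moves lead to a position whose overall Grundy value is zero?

0

All heaps use S = {1, 4, 7, 8}:
G(0) = 0
G(1) = mex{0} = 1
G(2) = mex{1} = 0
G(3) = mex{0} = 1
G(4) = mex{1,0} = 2
G(5) = mex{2,1} = 0
G(6) = mex{0,0} = 1
G(7) = mex{1,1,0} = 2
G(8) = mex{2,2,1,0} = 3
G(9) = mex{3,0,0,1} = 2
G(10) = mex{2,1,1,0} = 3
G(11) = mex{3,2,2,1} = 0
G(12) = mex{0,3,0,2} = 1
G(13) = mex{1,2,1,0} = 3
G(14) = mex{3,3,2,1} = 0
G(15) = mex{0,0,3,2} = 1
G(16) = mex{1,1,2,3} = 0
G(17) = mex{0,3,3,2} = 1
G(18) = mex{1,0,0,3} = 2
G(19) = mex{2,1,1,0} = 3
G(20) = mex{3,0,3,1} = 2
G(21) = mex{2,1,0,3} = 4
G(22) = mex{4,2,1,0} = 3
G(23) = mex{3,3,0,1} = 2
G(24) = mex{2,2,1,0} = 3
G(25) = mex{3,4,2,1} = 0
G(26) = mex{0,3,3,2} = 1
Heap A: G(16) = 0.
Heap B: G(26) = 1.
Heap C: G(17) = 1.
Combined Grundy value = 0 ⊕ 1 ⊕ 1 = 0.
A winning move leaves total XOR = 0, i.e. changes one component's Grundy value g to g ⊕ X where X is the current total.
Heap A: target g' = 0⊕0 = 0, but every legal move changes the Grundy value (mex property), so 0 moves.
Heap B: target g' = 1⊕0 = 1, but every legal move changes the Grundy value (mex property), so 0 moves.
Heap C: target g' = 1⊕0 = 1, but every legal move changes the Grundy value (mex property), so 0 moves.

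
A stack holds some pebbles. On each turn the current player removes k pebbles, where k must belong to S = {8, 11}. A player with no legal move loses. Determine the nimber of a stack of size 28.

n :  0  1  2  3  4  5  6  7  8  9 10 11 12 13 14 15 16 17 18 19 20 21 22 23 24 25 26 27 28
G :  0  0  0  0  0  0  0  0  1  1  1  1  1  1  1  1  2  2  2  0  0  0  0  0  0  0  0  1  1

1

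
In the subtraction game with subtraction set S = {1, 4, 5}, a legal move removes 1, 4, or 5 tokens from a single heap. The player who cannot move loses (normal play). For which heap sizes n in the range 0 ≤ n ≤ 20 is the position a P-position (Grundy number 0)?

0, 2, 8, 10, 16, 18

n :  0  1  2  3  4  5  6  7  8  9 10 11 12 13 14 15 16 17 18 19 20
G :  0  1  0  1  2  3  2  3  0  1  0  1  2  3  2  3  0  1  0  1  2
P-positions are exactly the n with G(n) = 0.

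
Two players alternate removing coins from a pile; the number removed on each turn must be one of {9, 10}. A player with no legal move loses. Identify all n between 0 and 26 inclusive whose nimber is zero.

0, 1, 2, 3, 4, 5, 6, 7, 8, 19, 20, 21, 22, 23, 24, 25, 26

n :  0  1  2  3  4  5  6  7  8  9 10 11 12 13 14 15 16 17 18 19 20 21 22 23 24 25 26
G :  0  0  0  0  0  0  0  0  0  1  1  1  1  1  1  1  1  1  2  0  0  0  0  0  0  0  0
P-positions are exactly the n with G(n) = 0.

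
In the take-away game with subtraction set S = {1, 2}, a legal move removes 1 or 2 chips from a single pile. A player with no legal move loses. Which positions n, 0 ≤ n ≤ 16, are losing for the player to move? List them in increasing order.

n :  0  1  2  3  4  5  6  7  8  9 10 11 12 13 14 15 16
G :  0  1  2  0  1  2  0  1  2  0  1  2  0  1  2  0  1
P-positions are exactly the n with G(n) = 0.

0, 3, 6, 9, 12, 15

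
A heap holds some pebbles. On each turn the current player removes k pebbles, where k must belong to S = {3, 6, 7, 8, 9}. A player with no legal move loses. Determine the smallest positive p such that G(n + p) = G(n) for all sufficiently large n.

12

G(0) = 0
G(1) = mex{} = 0
G(2) = mex{} = 0
G(3) = mex{0} = 1
G(4) = mex{0} = 1
G(5) = mex{0} = 1
G(6) = mex{1,0} = 2
G(7) = mex{1,0,0} = 2
G(8) = mex{1,0,0,0} = 2
G(9) = mex{2,1,0,0,0} = 3
G(10) = mex{2,1,1,0,0} = 3
G(11) = mex{2,1,1,1,0} = 3
G(12) = mex{3,2,1,1,1} = 0
G(13) = mex{3,2,2,1,1} = 0
G(14) = mex{3,2,2,2,1} = 0
G(15) = mex{0,3,2,2,2} = 1
G(16) = mex{0,3,3,2,2} = 1
G(17) = mex{0,3,3,3,2} = 1
G(18) = mex{1,0,3,3,3} = 2
G(19) = mex{1,0,0,3,3} = 2
G(20) = mex{1,0,0,0,3} = 2
G(21) = mex{2,1,0,0,0} = 3
G(22) = mex{2,1,1,0,0} = 3
G(23) = mex{2,1,1,1,0} = 3
G(24) = mex{3,2,1,1,1} = 0
G(25) = mex{3,2,2,1,1} = 0
G(n+12) = G(n) holds for n = 0,…,8 (a full window of length max(S) = 9), so the sequence is purely periodic with period 12.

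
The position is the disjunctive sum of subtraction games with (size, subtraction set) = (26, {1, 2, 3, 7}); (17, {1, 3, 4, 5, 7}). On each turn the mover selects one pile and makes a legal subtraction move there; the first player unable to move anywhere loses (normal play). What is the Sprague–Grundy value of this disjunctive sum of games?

Pile A, S = {1, 2, 3, 7}:
n :  0  1  2  3  4  5  6  7  8  9 10 11 12 13 14 15 16 17 18 19 20 21 22 23 24 25 26
G :  0  1  2  3  0  1  2  3  0  1  2  3  0  1  2  3  0  1  2  3  0  1  2  3  0  1  2
G_A(26) = 2.
Pile B, S = {1, 3, 4, 5, 7}:
n :  0  1  2  3  4  5  6  7  8  9 10 11 12 13 14 15 16 17
G :  0  1  0  1  2  3  2  3  0  1  0  1  2  3  2  3  0  1
G_B(17) = 1.
Combined Grundy value = 2 ⊕ 1 = 3.

3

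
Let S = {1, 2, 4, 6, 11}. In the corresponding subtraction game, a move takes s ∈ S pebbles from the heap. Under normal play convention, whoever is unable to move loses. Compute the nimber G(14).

n :  0  1  2  3  4  5  6  7  8  9 10 11 12 13 14
G :  0  1  2  0  1  2  3  4  0  1  2  3  4  0  1

1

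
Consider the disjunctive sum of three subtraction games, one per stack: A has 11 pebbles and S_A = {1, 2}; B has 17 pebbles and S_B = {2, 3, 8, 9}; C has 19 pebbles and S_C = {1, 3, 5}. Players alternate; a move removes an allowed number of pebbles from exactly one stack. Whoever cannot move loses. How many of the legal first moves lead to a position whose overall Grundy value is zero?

Stack A, S = {1, 2}:
G(0) = 0
G(1) = mex{0} = 1
G(2) = mex{1,0} = 2
G(3) = mex{2,1} = 0
G(4) = mex{0,2} = 1
G(5) = mex{1,0} = 2
G(6) = mex{2,1} = 0
G(7) = mex{0,2} = 1
G(8) = mex{1,0} = 2
G(9) = mex{2,1} = 0
G(10) = mex{0,2} = 1
G(11) = mex{1,0} = 2
G_A(11) = 2.
Stack B, S = {2, 3, 8, 9}:
n :  0  1  2  3  4  5  6  7  8  9 10 11 12 13 14 15 16 17
G :  0  0  1  1  2  0  0  1  1  2  2  0  0  1  1  2  0  0
G_B(17) = 0.
Stack C, S = {1, 3, 5}:
G(0) = 0
G(1) = mex{0} = 1
G(2) = mex{1} = 0
G(3) = mex{0,0} = 1
G(4) = mex{1,1} = 0
G(5) = mex{0,0,0} = 1
G(6) = mex{1,1,1} = 0
G(7) = mex{0,0,0} = 1
G(8) = mex{1,1,1} = 0
G(9) = mex{0,0,0} = 1
G(10) = mex{1,1,1} = 0
G(11) = mex{0,0,0} = 1
G(12) = mex{1,1,1} = 0
G(13) = mex{0,0,0} = 1
G(14) = mex{1,1,1} = 0
G(15) = mex{0,0,0} = 1
G(16) = mex{1,1,1} = 0
G(17) = mex{0,0,0} = 1
G(18) = mex{1,1,1} = 0
G(19) = mex{0,0,0} = 1
G_C(19) = 1.
Combined Grundy value = 2 ⊕ 0 ⊕ 1 = 3.
A winning move leaves total XOR = 0, i.e. changes one component's Grundy value g to g ⊕ X where X is the current total.
Stack A: need g' = 2⊕3 = 1. Options: 11−1→G=1, 11−2→G=0. Hits: 1.
Stack B: need g' = 0⊕3 = 3. Options: 17−2→G=2, 17−3→G=1, 17−8→G=2, 17−9→G=1. Hits: 0.
Stack C: need g' = 1⊕3 = 2. Options: 19−1→G=0, 19−3→G=0, 19−5→G=0. Hits: 0.

1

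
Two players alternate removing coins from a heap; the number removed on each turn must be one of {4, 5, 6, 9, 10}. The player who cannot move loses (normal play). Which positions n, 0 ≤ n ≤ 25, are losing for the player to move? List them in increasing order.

n :  0  1  2  3  4  5  6  7  8  9 10 11 12 13 14 15 16 17 18 19 20 21 22 23 24 25
G :  0  0  0  0  1  1  1  1  2  2  2  2  3  3  0  0  0  0  1  1  1  1  2  2  2  2
P-positions are exactly the n with G(n) = 0.

0, 1, 2, 3, 14, 15, 16, 17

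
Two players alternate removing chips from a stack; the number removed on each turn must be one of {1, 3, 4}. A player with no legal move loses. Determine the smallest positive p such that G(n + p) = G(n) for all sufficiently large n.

7

G(0) = 0
G(1) = mex{0} = 1
G(2) = mex{1} = 0
G(3) = mex{0,0} = 1
G(4) = mex{1,1,0} = 2
G(5) = mex{2,0,1} = 3
G(6) = mex{3,1,0} = 2
G(7) = mex{2,2,1} = 0
G(8) = mex{0,3,2} = 1
G(9) = mex{1,2,3} = 0
G(10) = mex{0,0,2} = 1
G(11) = mex{1,1,0} = 2
G(12) = mex{2,0,1} = 3
G(13) = mex{3,1,0} = 2
G(14) = mex{2,2,1} = 0
G(15) = mex{0,3,2} = 1
G(n+7) = G(n) holds for n = 0,…,3 (a full window of length max(S) = 4), so the sequence is purely periodic with period 7.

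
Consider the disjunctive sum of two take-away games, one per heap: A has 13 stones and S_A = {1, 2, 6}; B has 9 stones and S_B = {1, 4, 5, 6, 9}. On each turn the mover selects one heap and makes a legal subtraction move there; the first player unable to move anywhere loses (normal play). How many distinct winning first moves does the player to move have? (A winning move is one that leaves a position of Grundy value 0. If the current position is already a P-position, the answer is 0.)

1

Heap A, S = {1, 2, 6}:
n :  0  1  2  3  4  5  6  7  8  9 10 11 12 13
G :  0  1  2  0  1  2  3  0  1  2  0  1  2  3
G_A(13) = 3.
Heap B, S = {1, 4, 5, 6, 9}:
G(0) = 0
G(1) = mex{0} = 1
G(2) = mex{1} = 0
G(3) = mex{0} = 1
G(4) = mex{1,0} = 2
G(5) = mex{2,1,0} = 3
G(6) = mex{3,0,1,0} = 2
G(7) = mex{2,1,0,1} = 3
G(8) = mex{3,2,1,0} = 4
G(9) = mex{4,3,2,1,0} = 5
G_B(9) = 5.
Combined Grundy value = 3 ⊕ 5 = 6.
A winning move leaves total XOR = 0, i.e. changes one component's Grundy value g to g ⊕ X where X is the current total.
Heap A: need g' = 3⊕6 = 5. Options: 13−1→G=2, 13−2→G=1, 13−6→G=0. Hits: 0.
Heap B: need g' = 5⊕6 = 3. Options: 9−1→G=4, 9−4→G=3, 9−5→G=2, 9−6→G=1, 9−9→G=0. Hits: 1.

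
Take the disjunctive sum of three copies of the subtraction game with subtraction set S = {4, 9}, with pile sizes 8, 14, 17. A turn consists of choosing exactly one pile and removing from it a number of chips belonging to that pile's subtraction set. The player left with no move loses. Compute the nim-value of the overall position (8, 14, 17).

All piles use S = {4, 9}:
G(0) = 0
G(1) = mex{} = 0
G(2) = mex{} = 0
G(3) = mex{} = 0
G(4) = mex{0} = 1
G(5) = mex{0} = 1
G(6) = mex{0} = 1
G(7) = mex{0} = 1
G(8) = mex{1} = 0
G(9) = mex{1,0} = 2
G(10) = mex{1,0} = 2
G(11) = mex{1,0} = 2
G(12) = mex{0,0} = 1
G(13) = mex{2,1} = 0
G(14) = mex{2,1} = 0
G(15) = mex{2,1} = 0
G(16) = mex{1,1} = 0
G(17) = mex{0,0} = 1
Pile A: G(8) = 0.
Pile B: G(14) = 0.
Pile C: G(17) = 1.
Combined Grundy value = 0 ⊕ 0 ⊕ 1 = 1.

1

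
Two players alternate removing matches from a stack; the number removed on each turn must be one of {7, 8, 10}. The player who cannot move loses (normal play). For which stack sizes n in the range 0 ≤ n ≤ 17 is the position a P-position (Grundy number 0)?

0, 1, 2, 3, 4, 5, 6, 17

n :  0  1  2  3  4  5  6  7  8  9 10 11 12 13 14 15 16 17
G :  0  0  0  0  0  0  0  1  1  1  1  1  1  1  2  2  2  0
P-positions are exactly the n with G(n) = 0.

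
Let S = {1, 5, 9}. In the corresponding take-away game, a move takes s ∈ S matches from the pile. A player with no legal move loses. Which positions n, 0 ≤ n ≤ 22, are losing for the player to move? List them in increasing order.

0, 2, 4, 6, 8, 10, 12, 14, 16, 18, 20, 22

n :  0  1  2  3  4  5  6  7  8  9 10 11 12 13 14 15 16 17 18 19 20 21 22
G :  0  1  0  1  0  1  0  1  0  1  0  1  0  1  0  1  0  1  0  1  0  1  0
P-positions are exactly the n with G(n) = 0.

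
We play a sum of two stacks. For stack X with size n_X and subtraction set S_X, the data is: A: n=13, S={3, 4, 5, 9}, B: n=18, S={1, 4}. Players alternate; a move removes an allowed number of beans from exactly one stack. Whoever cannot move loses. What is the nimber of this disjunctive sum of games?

Stack A, S = {3, 4, 5, 9}:
G(0) = 0
G(1) = mex{} = 0
G(2) = mex{} = 0
G(3) = mex{0} = 1
G(4) = mex{0,0} = 1
G(5) = mex{0,0,0} = 1
G(6) = mex{1,0,0} = 2
G(7) = mex{1,1,0} = 2
G(8) = mex{1,1,1} = 0
G(9) = mex{2,1,1,0} = 3
G(10) = mex{2,2,1,0} = 3
G(11) = mex{0,2,2,0} = 1
G(12) = mex{3,0,2,1} = 4
G(13) = mex{3,3,0,1} = 2
G_A(13) = 2.
Stack B, S = {1, 4}:
n :  0  1  2  3  4  5  6  7  8  9 10 11 12 13 14 15 16 17 18
G :  0  1  0  1  2  0  1  0  1  2  0  1  0  1  2  0  1  0  1
G_B(18) = 1.
Combined Grundy value = 2 ⊕ 1 = 3.

3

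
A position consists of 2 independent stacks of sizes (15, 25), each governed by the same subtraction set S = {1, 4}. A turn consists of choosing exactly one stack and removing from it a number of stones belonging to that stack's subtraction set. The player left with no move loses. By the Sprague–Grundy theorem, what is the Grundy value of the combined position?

0

All stacks use S = {1, 4}:
n :  0  1  2  3  4  5  6  7  8  9 10 11 12 13 14 15 16 17 18 19 20 21 22 23 24 25
G :  0  1  0  1  2  0  1  0  1  2  0  1  0  1  2  0  1  0  1  2  0  1  0  1  2  0
Stack A: G(15) = 0.
Stack B: G(25) = 0.
Combined Grundy value = 0 ⊕ 0 = 0.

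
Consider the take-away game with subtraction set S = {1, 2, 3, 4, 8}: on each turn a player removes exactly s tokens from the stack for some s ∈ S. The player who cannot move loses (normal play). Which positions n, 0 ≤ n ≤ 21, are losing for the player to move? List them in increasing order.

G(0) = 0
G(1) = mex{0} = 1
G(2) = mex{1,0} = 2
G(3) = mex{2,1,0} = 3
G(4) = mex{3,2,1,0} = 4
G(5) = mex{4,3,2,1} = 0
G(6) = mex{0,4,3,2} = 1
G(7) = mex{1,0,4,3} = 2
G(8) = mex{2,1,0,4,0} = 3
G(9) = mex{3,2,1,0,1} = 4
G(10) = mex{4,3,2,1,2} = 0
G(11) = mex{0,4,3,2,3} = 1
G(12) = mex{1,0,4,3,4} = 2
G(13) = mex{2,1,0,4,0} = 3
G(14) = mex{3,2,1,0,1} = 4
G(15) = mex{4,3,2,1,2} = 0
G(16) = mex{0,4,3,2,3} = 1
G(17) = mex{1,0,4,3,4} = 2
G(18) = mex{2,1,0,4,0} = 3
G(19) = mex{3,2,1,0,1} = 4
G(20) = mex{4,3,2,1,2} = 0
G(21) = mex{0,4,3,2,3} = 1
P-positions are exactly the n with G(n) = 0.

0, 5, 10, 15, 20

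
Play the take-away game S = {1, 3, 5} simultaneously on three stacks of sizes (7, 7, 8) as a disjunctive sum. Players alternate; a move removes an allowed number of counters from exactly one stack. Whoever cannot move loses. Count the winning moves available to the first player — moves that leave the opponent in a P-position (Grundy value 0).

0

All stacks use S = {1, 3, 5}:
n : 0 1 2 3 4 5 6 7 8
G : 0 1 0 1 0 1 0 1 0
Stack A: G(7) = 1.
Stack B: G(7) = 1.
Stack C: G(8) = 0.
Combined Grundy value = 1 ⊕ 1 ⊕ 0 = 0.
A winning move leaves total XOR = 0, i.e. changes one component's Grundy value g to g ⊕ X where X is the current total.
Stack A: target g' = 1⊕0 = 1, but every legal move changes the Grundy value (mex property), so 0 moves.
Stack B: target g' = 1⊕0 = 1, but every legal move changes the Grundy value (mex property), so 0 moves.
Stack C: target g' = 0⊕0 = 0, but every legal move changes the Grundy value (mex property), so 0 moves.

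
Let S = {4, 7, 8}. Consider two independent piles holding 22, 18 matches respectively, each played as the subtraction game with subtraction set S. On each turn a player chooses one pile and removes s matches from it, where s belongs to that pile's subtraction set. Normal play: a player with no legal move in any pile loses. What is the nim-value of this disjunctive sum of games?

3

All piles use S = {4, 7, 8}:
G(0) = 0
G(1) = mex{} = 0
G(2) = mex{} = 0
G(3) = mex{} = 0
G(4) = mex{0} = 1
G(5) = mex{0} = 1
G(6) = mex{0} = 1
G(7) = mex{0,0} = 1
G(8) = mex{1,0,0} = 2
G(9) = mex{1,0,0} = 2
G(10) = mex{1,0,0} = 2
G(11) = mex{1,1,0} = 2
G(12) = mex{2,1,1} = 0
G(13) = mex{2,1,1} = 0
G(14) = mex{2,1,1} = 0
G(15) = mex{2,2,1} = 0
G(16) = mex{0,2,2} = 1
G(17) = mex{0,2,2} = 1
G(18) = mex{0,2,2} = 1
G(19) = mex{0,0,2} = 1
G(20) = mex{1,0,0} = 2
G(21) = mex{1,0,0} = 2
G(22) = mex{1,0,0} = 2
Pile A: G(22) = 2.
Pile B: G(18) = 1.
Combined Grundy value = 2 ⊕ 1 = 3.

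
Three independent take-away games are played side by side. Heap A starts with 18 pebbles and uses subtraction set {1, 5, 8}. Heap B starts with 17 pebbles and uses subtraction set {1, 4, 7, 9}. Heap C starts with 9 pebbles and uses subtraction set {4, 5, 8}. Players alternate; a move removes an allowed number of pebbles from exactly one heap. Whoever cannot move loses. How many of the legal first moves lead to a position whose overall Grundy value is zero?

1

Heap A, S = {1, 5, 8}:
n :  0  1  2  3  4  5  6  7  8  9 10 11 12 13 14 15 16 17 18
G :  0  1  0  1  0  1  0  1  2  3  2  3  2  0  1  0  1  0  1
G_A(18) = 1.
Heap B, S = {1, 4, 7, 9}:
G(0) = 0
G(1) = mex{0} = 1
G(2) = mex{1} = 0
G(3) = mex{0} = 1
G(4) = mex{1,0} = 2
G(5) = mex{2,1} = 0
G(6) = mex{0,0} = 1
G(7) = mex{1,1,0} = 2
G(8) = mex{2,2,1} = 0
G(9) = mex{0,0,0,0} = 1
G(10) = mex{1,1,1,1} = 0
G(11) = mex{0,2,2,0} = 1
G(12) = mex{1,0,0,1} = 2
G(13) = mex{2,1,1,2} = 0
G(14) = mex{0,0,2,0} = 1
G(15) = mex{1,1,0,1} = 2
G(16) = mex{2,2,1,2} = 0
G(17) = mex{0,0,0,0} = 1
G_B(17) = 1.
Heap C, S = {4, 5, 8}:
n : 0 1 2 3 4 5 6 7 8 9
G : 0 0 0 0 1 1 1 1 2 2
G_C(9) = 2.
Combined Grundy value = 1 ⊕ 1 ⊕ 2 = 2.
A winning move leaves total XOR = 0, i.e. changes one component's Grundy value g to g ⊕ X where X is the current total.
Heap A: need g' = 1⊕2 = 3. Options: 18−1→G=0, 18−5→G=0, 18−8→G=2. Hits: 0.
Heap B: need g' = 1⊕2 = 3. Options: 17−1→G=0, 17−4→G=0, 17−7→G=0, 17−9→G=0. Hits: 0.
Heap C: need g' = 2⊕2 = 0. Options: 9−4→G=1, 9−5→G=1, 9−8→G=0. Hits: 1.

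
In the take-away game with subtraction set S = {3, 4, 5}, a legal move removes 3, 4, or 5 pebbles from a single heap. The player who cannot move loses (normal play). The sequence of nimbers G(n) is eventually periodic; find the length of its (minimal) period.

8

G(0) = 0
G(1) = mex{} = 0
G(2) = mex{} = 0
G(3) = mex{0} = 1
G(4) = mex{0,0} = 1
G(5) = mex{0,0,0} = 1
G(6) = mex{1,0,0} = 2
G(7) = mex{1,1,0} = 2
G(8) = mex{1,1,1} = 0
G(9) = mex{2,1,1} = 0
G(10) = mex{2,2,1} = 0
G(11) = mex{0,2,2} = 1
G(12) = mex{0,0,2} = 1
G(13) = mex{0,0,0} = 1
G(14) = mex{1,0,0} = 2
G(15) = mex{1,1,0} = 2
G(16) = mex{1,1,1} = 0
G(17) = mex{2,1,1} = 0
G(n+8) = G(n) holds for n = 0,…,4 (a full window of length max(S) = 5), so the sequence is purely periodic with period 8.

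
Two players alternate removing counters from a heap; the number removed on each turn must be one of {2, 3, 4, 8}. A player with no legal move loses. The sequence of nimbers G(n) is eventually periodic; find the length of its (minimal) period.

6

n :  0  1  2  3  4  5  6  7  8  9 10 11 12 13 14 15
G :  0  0  1  1  2  2  0  0  1  1  2  2  0  0  1  1
G(n+6) = G(n) holds for n = 0,…,7 (a full window of length max(S) = 8), so the sequence is purely periodic with period 6.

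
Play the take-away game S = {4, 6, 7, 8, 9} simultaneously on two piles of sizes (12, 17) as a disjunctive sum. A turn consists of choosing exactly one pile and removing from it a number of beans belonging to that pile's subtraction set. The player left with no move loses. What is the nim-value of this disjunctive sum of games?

2

All piles use S = {4, 6, 7, 8, 9}:
G(0) = 0
G(1) = mex{} = 0
G(2) = mex{} = 0
G(3) = mex{} = 0
G(4) = mex{0} = 1
G(5) = mex{0} = 1
G(6) = mex{0,0} = 1
G(7) = mex{0,0,0} = 1
G(8) = mex{1,0,0,0} = 2
G(9) = mex{1,0,0,0,0} = 2
G(10) = mex{1,1,0,0,0} = 2
G(11) = mex{1,1,1,0,0} = 2
G(12) = mex{2,1,1,1,0} = 3
G(13) = mex{2,1,1,1,1} = 0
G(14) = mex{2,2,1,1,1} = 0
G(15) = mex{2,2,2,1,1} = 0
G(16) = mex{3,2,2,2,1} = 0
G(17) = mex{0,2,2,2,2} = 1
Pile A: G(12) = 3.
Pile B: G(17) = 1.
Combined Grundy value = 3 ⊕ 1 = 2.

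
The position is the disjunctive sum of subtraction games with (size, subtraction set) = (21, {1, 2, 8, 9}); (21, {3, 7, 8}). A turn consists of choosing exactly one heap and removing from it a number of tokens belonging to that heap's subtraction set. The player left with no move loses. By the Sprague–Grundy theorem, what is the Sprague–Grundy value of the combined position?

1

Heap A, S = {1, 2, 8, 9}:
G(0) = 0
G(1) = mex{0} = 1
G(2) = mex{1,0} = 2
G(3) = mex{2,1} = 0
G(4) = mex{0,2} = 1
G(5) = mex{1,0} = 2
G(6) = mex{2,1} = 0
G(7) = mex{0,2} = 1
G(8) = mex{1,0,0} = 2
G(9) = mex{2,1,1,0} = 3
G(10) = mex{3,2,2,1} = 0
G(11) = mex{0,3,0,2} = 1
G(12) = mex{1,0,1,0} = 2
G(13) = mex{2,1,2,1} = 0
G(14) = mex{0,2,0,2} = 1
G(15) = mex{1,0,1,0} = 2
G(16) = mex{2,1,2,1} = 0
G(17) = mex{0,2,3,2} = 1
G(18) = mex{1,0,0,3} = 2
G(19) = mex{2,1,1,0} = 3
G(20) = mex{3,2,2,1} = 0
G(21) = mex{0,3,0,2} = 1
G_A(21) = 1.
Heap B, S = {3, 7, 8}:
n :  0  1  2  3  4  5  6  7  8  9 10 11 12 13 14 15 16 17 18 19 20 21
G :  0  0  0  1  1  1  0  2  2  1  3  0  0  2  1  1  0  0  2  1  1  0
G_B(21) = 0.
Combined Grundy value = 1 ⊕ 0 = 1.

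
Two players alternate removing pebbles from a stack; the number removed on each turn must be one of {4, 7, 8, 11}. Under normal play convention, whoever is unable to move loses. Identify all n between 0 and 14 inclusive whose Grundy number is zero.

0, 1, 2, 3

n :  0  1  2  3  4  5  6  7  8  9 10 11 12 13 14
G :  0  0  0  0  1  1  1  1  2  2  2  2  3  3  3
P-positions are exactly the n with G(n) = 0.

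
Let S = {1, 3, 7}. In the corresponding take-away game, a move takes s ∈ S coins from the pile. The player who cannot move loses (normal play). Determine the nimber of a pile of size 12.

n :  0  1  2  3  4  5  6  7  8  9 10 11 12
G :  0  1  0  1  0  1  0  1  0  1  0  1  0

0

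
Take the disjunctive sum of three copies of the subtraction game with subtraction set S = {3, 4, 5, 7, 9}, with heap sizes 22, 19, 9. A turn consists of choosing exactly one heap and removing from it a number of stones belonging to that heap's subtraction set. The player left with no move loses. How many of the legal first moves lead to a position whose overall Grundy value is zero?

6

All heaps use S = {3, 4, 5, 7, 9}:
n :  0  1  2  3  4  5  6  7  8  9 10 11 12 13 14 15 16 17 18 19 20 21 22
G :  0  0  0  1  1  1  2  2  2  3  3  3  0  0  0  1  1  1  2  2  2  3  3
Heap A: G(22) = 3.
Heap B: G(19) = 2.
Heap C: G(9) = 3.
Combined Grundy value = 3 ⊕ 2 ⊕ 3 = 2.
A winning move leaves total XOR = 0, i.e. changes one component's Grundy value g to g ⊕ X where X is the current total.
Heap A: need g' = 3⊕2 = 1. Options: 22−3→G=2, 22−4→G=2, 22−5→G=1, 22−7→G=1, 22−9→G=0. Hits: 2.
Heap B: need g' = 2⊕2 = 0. Options: 19−3→G=1, 19−4→G=1, 19−5→G=0, 19−7→G=0, 19−9→G=3. Hits: 2.
Heap C: need g' = 3⊕2 = 1. Options: 9−3→G=2, 9−4→G=1, 9−5→G=1, 9−7→G=0, 9−9→G=0. Hits: 2.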